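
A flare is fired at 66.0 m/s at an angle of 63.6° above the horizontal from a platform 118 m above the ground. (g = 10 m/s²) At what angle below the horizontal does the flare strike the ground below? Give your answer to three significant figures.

69.0°

v_x = 66.0 cos 63.6° = 29.35 m/s.
At impact |v_y| = √(v_y0² + 2 g h) = √(59.12² + 2×10×118) = 76.52 m/s.
Angle below horizontal = arctan(|v_y| / v_x) = arctan(76.52 / 29.35) = 69.0°.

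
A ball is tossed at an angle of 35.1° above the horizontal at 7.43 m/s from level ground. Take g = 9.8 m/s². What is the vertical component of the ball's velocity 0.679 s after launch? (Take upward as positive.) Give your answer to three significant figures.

-2.38 m/s

Initial vertical component: v_y0 = 7.43 sin 35.1° = 4.272 m/s.
v_y(t) = v_y0 − g t = 4.272 − 9.8 × 0.679 = -2.38 m/s.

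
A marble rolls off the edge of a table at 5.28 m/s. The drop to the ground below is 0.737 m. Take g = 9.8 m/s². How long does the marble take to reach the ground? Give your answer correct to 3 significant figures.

0.388 s

The horizontal speed doesn't affect the fall. With v_y0 = 0, h = ½ g t².
t = √(2 × 0.737 / 9.8) = √0.1504 = 0.388 s.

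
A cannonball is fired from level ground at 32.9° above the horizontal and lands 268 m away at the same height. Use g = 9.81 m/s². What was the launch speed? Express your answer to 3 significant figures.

On level ground, R = v₀² sin(2θ) / g, so v₀ = √(R g / sin 2θ).
sin(2 × 32.9°) = 0.9121.
v₀ = √(268 × 9.81 / 0.9121) = √2882 = 53.7 m/s.

53.7 m/s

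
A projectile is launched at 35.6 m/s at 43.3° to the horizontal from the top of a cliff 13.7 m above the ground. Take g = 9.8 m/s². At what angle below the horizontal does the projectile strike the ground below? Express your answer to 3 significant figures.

v_x = 35.6 cos 43.3° = 25.91 m/s.
At impact |v_y| = √(v_y0² + 2 g h) = √(24.42² + 2×9.8×13.7) = 29.41 m/s.
Angle below horizontal = arctan(|v_y| / v_x) = arctan(29.41 / 25.91) = 48.6°.

48.6°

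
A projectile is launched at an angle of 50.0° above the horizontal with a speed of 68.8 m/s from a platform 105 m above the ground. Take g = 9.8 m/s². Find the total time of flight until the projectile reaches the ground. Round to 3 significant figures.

Vertical component: v_y = 68.8 sin 50.0° = 52.70 m/s.
Taking up as positive with launch at y = 105 m, landing at y = 0: 0 = 105 + 52.70 t − ½(9.8) t².
Solving 4.900 t² − 52.70 t − 105 = 0 gives t = [52.70 + √(52.70² + 4·4.900·105)] / 9.800 = 12.5 s.

12.5 s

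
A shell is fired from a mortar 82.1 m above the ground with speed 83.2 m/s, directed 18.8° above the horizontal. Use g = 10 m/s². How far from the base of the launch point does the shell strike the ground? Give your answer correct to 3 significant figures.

594 m

Components: v_x = 83.2 cos 18.8° = 78.76 m/s, v_y = 83.2 sin 18.8° = 26.81 m/s.
Vertical: 0 = 82.1 + 26.81 t − ½(10) t² ⇒ 5.000 t² − 26.81 t − 82.1 = 0.
t = [26.81 + √(718.8 + 1642)] / 10.00 = 7.540 s.
Horizontal: R = v_x · t = 78.76 × 7.540 = 594 m.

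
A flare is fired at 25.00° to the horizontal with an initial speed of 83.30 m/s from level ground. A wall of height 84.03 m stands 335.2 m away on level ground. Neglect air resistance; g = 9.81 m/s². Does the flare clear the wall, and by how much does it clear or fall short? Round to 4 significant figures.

v_x = 83.30 cos 25.00° = 75.495 m/s; v_y0 = 83.30 sin 25.00° = 35.204 m/s.
Time to reach the wall: t = 335.2 / 75.495 = 4.4400 s.
Height at that point: y = 35.204×4.4400 − 4.905×4.4400² = 59.611 m.
That is 84.03 − 59.611 = 24.42 m below the top of the wall, so the flare does not clear it.

No — it falls 24.42 m short of clearing the wall.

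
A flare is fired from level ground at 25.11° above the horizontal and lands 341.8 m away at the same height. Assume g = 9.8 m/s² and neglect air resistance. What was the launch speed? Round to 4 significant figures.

On level ground, R = v₀² sin(2θ) / g, so v₀ = √(R g / sin 2θ).
sin(2 × 25.11°) = 0.7685.
v₀ = √(341.8 × 9.8 / 0.7685) = √4358.7 = 66.02 m/s.

66.02 m/s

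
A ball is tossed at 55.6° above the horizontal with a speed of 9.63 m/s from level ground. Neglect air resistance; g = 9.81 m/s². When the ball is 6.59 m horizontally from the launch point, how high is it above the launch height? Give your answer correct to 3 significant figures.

2.43 m

v_x = 9.63 cos 55.6° = 5.441 m/s, v_y0 = 9.63 sin 55.6° = 7.946 m/s.
Time to reach x = 6.59 m: t = x / v_x = 6.59 / 5.441 = 1.211 s.
y = v_y0 t − ½ g t² = 7.946×1.211 − 4.905×1.211² = 2.43 m.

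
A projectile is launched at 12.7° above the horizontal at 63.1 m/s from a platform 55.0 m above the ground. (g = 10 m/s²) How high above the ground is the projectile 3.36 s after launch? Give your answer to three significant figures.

v_y0 = 63.1 sin 12.7° = 13.87 m/s.
y(t) = 55.0 + v_y0 t − ½ g t² = 55.0 + 13.87×3.36 − ½×10×3.36² = 45.2 m.

45.2 m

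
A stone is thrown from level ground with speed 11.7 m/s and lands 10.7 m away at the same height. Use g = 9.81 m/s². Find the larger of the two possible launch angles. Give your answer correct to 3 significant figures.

Level-ground range: R = v₀² sin(2θ)/g ⇒ sin 2θ = R g / v₀² = 10.7×9.81/11.7² = 0.7668.
2θ = arcsin(0.7668) = 50.07° or 180° − 50.07° = 129.93°.
So θ = 25.0° or θ = 65.0°.

65.0°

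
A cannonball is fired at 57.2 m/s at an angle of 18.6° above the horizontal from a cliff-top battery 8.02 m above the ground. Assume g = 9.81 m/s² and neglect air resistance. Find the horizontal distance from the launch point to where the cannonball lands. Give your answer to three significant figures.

223 m

Components: v_x = 57.2 cos 18.6° = 54.21 m/s, v_y = 57.2 sin 18.6° = 18.24 m/s.
Vertical: 0 = 8.02 + 18.24 t − ½(9.81) t² ⇒ 4.905 t² − 18.24 t − 8.02 = 0.
t = [18.24 + √(332.7 + 157.4)] / 9.810 = 4.116 s.
Horizontal: R = v_x · t = 54.21 × 4.116 = 223 m.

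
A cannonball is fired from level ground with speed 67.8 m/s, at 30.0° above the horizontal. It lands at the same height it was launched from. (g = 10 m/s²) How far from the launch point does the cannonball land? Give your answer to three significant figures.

Components: v_x = 67.8 cos 30.0° = 58.72 m/s, v_y = 67.8 sin 30.0° = 33.90 m/s.
Time of flight (same landing height): t = 2 v_y / g = 2 × 33.90 / 10 = 6.780 s.
Range: R = v_x · t = 58.72 × 6.780 = 398 m.

398 m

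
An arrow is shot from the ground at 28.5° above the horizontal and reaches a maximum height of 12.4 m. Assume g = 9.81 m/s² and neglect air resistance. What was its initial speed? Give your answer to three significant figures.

At maximum height v_y = 0, so (v₀ sin θ)² = 2 g H.
v₀ sin 28.5° = √(2 × 9.81 × 12.4) = 15.60 m/s.
v₀ = 15.60 / sin 28.5° = 15.60 / 0.4772 = 32.7 m/s.

32.7 m/s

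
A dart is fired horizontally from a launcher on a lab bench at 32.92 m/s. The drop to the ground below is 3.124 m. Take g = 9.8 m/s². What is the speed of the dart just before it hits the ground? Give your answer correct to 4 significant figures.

Fall time: t = √(2 × 3.124 / 9.8) = 0.79847 s.
At impact: v_x = 32.92 m/s (unchanged), v_y = g t = 9.8 × 0.79847 = 7.8250 m/s.
Speed = √(v_x² + v_y²) = √(1083.7 + 61.231) = 33.84 m/s.

33.84 m/s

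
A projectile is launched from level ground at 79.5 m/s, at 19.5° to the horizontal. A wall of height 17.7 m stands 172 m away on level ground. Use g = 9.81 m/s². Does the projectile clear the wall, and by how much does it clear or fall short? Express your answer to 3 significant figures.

Yes — it clears the wall by 17.4 m.

v_x = 79.5 cos 19.5° = 74.94 m/s; v_y0 = 79.5 sin 19.5° = 26.54 m/s.
Time to reach the wall: t = 172 / 74.94 = 2.295 s.
Height at that point: y = 26.54×2.295 − 4.905×2.295² = 35.07 m.
That is 35.07 − 17.7 = 17.4 m above the top of the wall, so the projectile clears it.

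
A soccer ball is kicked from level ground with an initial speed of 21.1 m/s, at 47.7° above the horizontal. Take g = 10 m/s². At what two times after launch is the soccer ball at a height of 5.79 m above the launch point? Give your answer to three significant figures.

0.430 s and 2.69 s

v_y0 = 21.1 sin 47.7° = 15.61 m/s.
Set y = v_y0 t − ½ g t² = 5.79: 5.000 t² − 15.61 t + 5.79 = 0.
t = [15.61 ± √(243.7 − 115.8)] / 10 = (15.61 ± 11.31) / 10, giving t = 0.430 s or t = 2.69 s.
So the soccer ball is at 5.79 m at t = 0.430 s (rising) and t = 2.69 s (falling).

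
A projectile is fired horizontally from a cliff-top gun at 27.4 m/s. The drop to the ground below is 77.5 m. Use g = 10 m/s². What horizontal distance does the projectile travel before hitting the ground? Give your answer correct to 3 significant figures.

Initial vertical velocity is zero, so the fall time comes from h = ½ g t²: t = √(2 × 77.5 / 10) = 3.937 s.
Horizontal motion is uniform at 27.4 m/s, so x = 27.4 × 3.937 = 108 m.

108 m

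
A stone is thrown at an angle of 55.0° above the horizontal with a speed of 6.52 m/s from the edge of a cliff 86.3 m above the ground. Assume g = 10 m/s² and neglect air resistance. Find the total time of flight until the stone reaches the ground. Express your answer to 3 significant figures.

4.72 s

Vertical component: v_y = 6.52 sin 55.0° = 5.341 m/s.
Taking up as positive with launch at y = 86.3 m, landing at y = 0: 0 = 86.3 + 5.341 t − ½(10) t².
Solving 5.000 t² − 5.341 t − 86.3 = 0 gives t = [5.341 + √(5.341² + 4·5.000·86.3)] / 10.00 = 4.72 s.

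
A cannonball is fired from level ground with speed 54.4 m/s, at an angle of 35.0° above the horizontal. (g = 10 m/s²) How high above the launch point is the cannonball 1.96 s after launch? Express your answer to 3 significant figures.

41.9 m

v_y0 = 54.4 sin 35.0° = 31.20 m/s.
y(t) = v_y0 t − ½ g t² = 31.20×1.96 − 5.000×1.96² = 41.9 m.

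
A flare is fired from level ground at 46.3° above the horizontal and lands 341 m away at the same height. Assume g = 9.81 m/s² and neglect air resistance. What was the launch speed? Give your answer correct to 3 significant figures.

On level ground, R = v₀² sin(2θ) / g, so v₀ = √(R g / sin 2θ).
sin(2 × 46.3°) = 0.9990.
v₀ = √(341 × 9.81 / 0.9990) = √3349 = 57.9 m/s.

57.9 m/s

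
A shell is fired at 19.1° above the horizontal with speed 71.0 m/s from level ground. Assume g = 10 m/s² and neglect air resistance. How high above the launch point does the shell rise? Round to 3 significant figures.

Vertical component of launch velocity: v_y = 71.0 sin 19.1° = 23.23 m/s.
At the highest point the vertical velocity is zero, so v_y² = 2 g h_max.
h_max = (23.23)² / (2 × 10) = 539.6 / 20.00 = 27.0 m.

27.0 m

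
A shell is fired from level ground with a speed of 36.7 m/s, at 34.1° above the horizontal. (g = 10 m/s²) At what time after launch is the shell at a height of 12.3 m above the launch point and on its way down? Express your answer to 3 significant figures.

v_y0 = 36.7 sin 34.1° = 20.58 m/s.
Set y = v_y0 t − ½ g t² = 12.3: 5.000 t² − 20.58 t + 12.3 = 0.
t = [20.58 ± √(423.5 − 246.0)] / 10 = (20.58 ± 13.32) / 10, giving t = 0.726 s or t = 3.39 s.
On the way down corresponds to the larger root: t = 3.39 s.

3.39 s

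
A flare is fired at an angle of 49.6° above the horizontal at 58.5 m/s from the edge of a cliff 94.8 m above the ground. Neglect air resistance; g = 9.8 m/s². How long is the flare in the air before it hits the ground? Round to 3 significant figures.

Vertical component: v_y = 58.5 sin 49.6° = 44.55 m/s.
Taking up as positive with launch at y = 94.8 m, landing at y = 0: 0 = 94.8 + 44.55 t − ½(9.8) t².
Solving 4.900 t² − 44.55 t − 94.8 = 0 gives t = [44.55 + √(44.55² + 4·4.900·94.8)] / 9.800 = 10.9 s.

10.9 s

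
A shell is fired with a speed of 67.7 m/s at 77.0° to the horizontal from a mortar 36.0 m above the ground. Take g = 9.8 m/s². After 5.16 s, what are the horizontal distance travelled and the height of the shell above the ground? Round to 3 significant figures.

x = 78.6 m, y = 246 m

v_x = 67.7 cos 77.0° = 15.23 m/s; v_y0 = 67.7 sin 77.0° = 65.96 m/s.
x = v_x t = 15.23 × 5.16 = 78.6 m.
y = 36.0 + v_y0 t − ½ g t² = 246 m.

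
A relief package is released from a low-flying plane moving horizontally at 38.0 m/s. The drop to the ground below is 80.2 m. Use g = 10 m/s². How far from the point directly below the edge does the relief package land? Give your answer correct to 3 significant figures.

Initial vertical velocity is zero, so the fall time comes from h = ½ g t²: t = √(2 × 80.2 / 10) = 4.005 s.
Horizontal motion is uniform at 38.0 m/s, so x = 38.0 × 4.005 = 152 m.

152 m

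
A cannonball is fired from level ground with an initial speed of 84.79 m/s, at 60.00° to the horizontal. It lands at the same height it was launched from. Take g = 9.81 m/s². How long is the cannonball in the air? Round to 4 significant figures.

Vertical component: v_y = 84.79 sin 60.00° = 73.430 m/s.
For a projectile landing at launch height, time of flight is t = 2 v_y / g = 2 × 73.430 / 9.81 = 14.97 s.

14.97 s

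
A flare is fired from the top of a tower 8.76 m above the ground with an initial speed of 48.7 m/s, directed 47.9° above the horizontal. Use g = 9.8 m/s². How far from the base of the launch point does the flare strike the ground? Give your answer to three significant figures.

Components: v_x = 48.7 cos 47.9° = 32.65 m/s, v_y = 48.7 sin 47.9° = 36.13 m/s.
Vertical: 0 = 8.76 + 36.13 t − ½(9.8) t² ⇒ 4.900 t² − 36.13 t − 8.76 = 0.
t = [36.13 + √(1305 + 171.7)] / 9.800 = 7.608 s.
Horizontal: R = v_x · t = 32.65 × 7.608 = 248 m.

248 m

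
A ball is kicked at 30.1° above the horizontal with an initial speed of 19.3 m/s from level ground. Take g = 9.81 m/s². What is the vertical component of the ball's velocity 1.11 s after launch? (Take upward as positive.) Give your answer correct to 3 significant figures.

Initial vertical component: v_y0 = 19.3 sin 30.1° = 9.679 m/s.
v_y(t) = v_y0 − g t = 9.679 − 9.81 × 1.11 = -1.21 m/s.

-1.21 m/s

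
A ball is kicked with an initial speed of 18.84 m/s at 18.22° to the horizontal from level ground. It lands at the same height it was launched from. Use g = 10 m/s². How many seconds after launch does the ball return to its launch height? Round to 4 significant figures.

Vertical component: v_y = 18.84 sin 18.22° = 5.8906 m/s.
For a projectile landing at launch height, time of flight is t = 2 v_y / g = 2 × 5.8906 / 10 = 1.178 s.

1.178 s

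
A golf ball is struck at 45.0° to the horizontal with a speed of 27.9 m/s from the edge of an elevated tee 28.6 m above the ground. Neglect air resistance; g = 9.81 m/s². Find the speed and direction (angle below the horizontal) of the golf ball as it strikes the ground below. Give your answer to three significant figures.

v_x = 27.9 cos 45.0° = 19.73 m/s (constant).
|v_y| at impact = √((19.73)² + 2×9.81×28.6) = 30.83 m/s.
Speed = √(19.73² + 30.83²) = 36.6 m/s; angle = arctan(30.83/19.73) = 57.4° below horizontal.

36.6 m/s at 57.4° below the horizontal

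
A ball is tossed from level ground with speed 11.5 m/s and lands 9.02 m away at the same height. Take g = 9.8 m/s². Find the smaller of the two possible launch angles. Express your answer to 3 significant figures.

21.0°

Level-ground range: R = v₀² sin(2θ)/g ⇒ sin 2θ = R g / v₀² = 9.02×9.8/11.5² = 0.6684.
2θ = arcsin(0.6684) = 41.94° or 180° − 41.94° = 138.06°.
So θ = 21.0° or θ = 69.0°.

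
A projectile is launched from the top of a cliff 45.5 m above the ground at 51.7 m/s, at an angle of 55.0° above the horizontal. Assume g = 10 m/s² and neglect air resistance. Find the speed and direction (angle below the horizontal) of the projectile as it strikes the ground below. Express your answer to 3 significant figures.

v_x = 51.7 cos 55.0° = 29.65 m/s (constant).
|v_y| at impact = √((42.35)² + 2×10×45.5) = 52.00 m/s.
Speed = √(29.65² + 52.00²) = 59.9 m/s; angle = arctan(52.00/29.65) = 60.3° below horizontal.

59.9 m/s at 60.3° below the horizontal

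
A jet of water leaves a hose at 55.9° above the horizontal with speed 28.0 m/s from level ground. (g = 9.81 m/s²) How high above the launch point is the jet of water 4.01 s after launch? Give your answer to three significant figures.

14.1 m

v_y0 = 28.0 sin 55.9° = 23.19 m/s.
y(t) = v_y0 t − ½ g t² = 23.19×4.01 − 4.905×4.01² = 14.1 m.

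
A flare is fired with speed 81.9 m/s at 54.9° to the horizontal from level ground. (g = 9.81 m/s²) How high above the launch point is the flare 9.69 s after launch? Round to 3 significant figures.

v_y0 = 81.9 sin 54.9° = 67.01 m/s.
y(t) = v_y0 t − ½ g t² = 67.01×9.69 − 4.905×9.69² = 189 m.

189 m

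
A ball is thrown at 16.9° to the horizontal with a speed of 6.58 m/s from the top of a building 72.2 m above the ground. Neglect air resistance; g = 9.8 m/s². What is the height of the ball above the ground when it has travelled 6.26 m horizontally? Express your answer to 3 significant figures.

69.3 m

v_x = 6.58 cos 16.9° = 6.296 m/s, v_y0 = 6.58 sin 16.9° = 1.913 m/s.
Time to reach x = 6.26 m: t = x / v_x = 6.26 / 6.296 = 0.9943 s.
y = 72.2 + v_y0 t − ½ g t² = 72.2 + 1.913×0.9943 − 4.900×0.9943² = 69.3 m.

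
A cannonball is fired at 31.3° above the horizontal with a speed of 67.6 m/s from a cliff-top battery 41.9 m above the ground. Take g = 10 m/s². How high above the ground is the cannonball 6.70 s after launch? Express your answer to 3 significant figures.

v_y0 = 67.6 sin 31.3° = 35.12 m/s.
y(t) = 41.9 + v_y0 t − ½ g t² = 41.9 + 35.12×6.70 − ½×10×6.70² = 52.8 m.

52.8 m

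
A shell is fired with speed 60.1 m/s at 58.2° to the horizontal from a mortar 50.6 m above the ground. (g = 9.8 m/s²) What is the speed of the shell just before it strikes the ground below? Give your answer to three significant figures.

v_x = 60.1 cos 58.2° = 31.67 m/s is unchanged throughout.
For the vertical component, v_y² = v_y0² + 2 g h = (51.08)² + 2×9.8×50.6 = 3601, so |v_y| = 60.01 m/s.
Impact speed = √(v_x² + v_y²) = √(1003 + 3601) = 67.9 m/s.

67.9 m/s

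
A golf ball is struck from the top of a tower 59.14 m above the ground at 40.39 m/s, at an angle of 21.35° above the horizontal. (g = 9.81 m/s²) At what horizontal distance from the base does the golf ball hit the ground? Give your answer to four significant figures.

198.7 m

Components: v_x = 40.39 cos 21.35° = 37.618 m/s, v_y = 40.39 sin 21.35° = 14.705 m/s.
Vertical: 0 = 59.14 + 14.705 t − ½(9.81) t² ⇒ 4.905 t² − 14.705 t − 59.14 = 0.
t = [14.705 + √(216.24 + 1160.3)] / 9.810 = 5.2810 s.
Horizontal: R = v_x · t = 37.618 × 5.2810 = 198.7 m.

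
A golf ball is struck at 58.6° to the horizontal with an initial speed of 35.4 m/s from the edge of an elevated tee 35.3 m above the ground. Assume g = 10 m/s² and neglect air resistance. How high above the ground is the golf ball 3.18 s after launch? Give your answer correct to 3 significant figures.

v_y0 = 35.4 sin 58.6° = 30.22 m/s.
y(t) = 35.3 + v_y0 t − ½ g t² = 35.3 + 30.22×3.18 − ½×10×3.18² = 80.8 m.

80.8 m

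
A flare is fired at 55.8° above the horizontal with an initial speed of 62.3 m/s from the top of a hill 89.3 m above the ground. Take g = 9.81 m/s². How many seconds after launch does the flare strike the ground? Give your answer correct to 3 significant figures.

12.0 s

Vertical component: v_y = 62.3 sin 55.8° = 51.53 m/s.
Taking up as positive with launch at y = 89.3 m, landing at y = 0: 0 = 89.3 + 51.53 t − ½(9.81) t².
Solving 4.905 t² − 51.53 t − 89.3 = 0 gives t = [51.53 + √(51.53² + 4·4.905·89.3)] / 9.810 = 12.0 s.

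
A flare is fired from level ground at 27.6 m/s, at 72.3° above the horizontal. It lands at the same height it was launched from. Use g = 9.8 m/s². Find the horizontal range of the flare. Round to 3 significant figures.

For level ground, R = v₀² sin(2θ) / g.
sin(2 × 72.3°) = sin 144.6° = 0.5793.
R = (27.6)² × 0.5793 / 9.8 = 45.0 m.

45.0 m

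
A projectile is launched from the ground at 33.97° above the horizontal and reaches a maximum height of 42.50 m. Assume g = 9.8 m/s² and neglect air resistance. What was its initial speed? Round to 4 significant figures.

At maximum height v_y = 0, so (v₀ sin θ)² = 2 g H.
v₀ sin 33.97° = √(2 × 9.8 × 42.50) = 28.862 m/s.
v₀ = 28.862 / sin 33.97° = 28.862 / 0.5588 = 51.65 m/s.

51.65 m/s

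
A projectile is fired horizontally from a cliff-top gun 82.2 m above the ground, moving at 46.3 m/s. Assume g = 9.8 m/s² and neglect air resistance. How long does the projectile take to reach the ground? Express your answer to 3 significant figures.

The horizontal speed doesn't affect the fall. With v_y0 = 0, h = ½ g t².
t = √(2 × 82.2 / 9.8) = √16.78 = 4.10 s.

4.10 s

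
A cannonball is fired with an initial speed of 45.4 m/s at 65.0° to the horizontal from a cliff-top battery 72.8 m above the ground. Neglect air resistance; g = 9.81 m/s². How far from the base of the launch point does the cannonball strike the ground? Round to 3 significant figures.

Components: v_x = 45.4 cos 65.0° = 19.19 m/s, v_y = 45.4 sin 65.0° = 41.15 m/s.
Vertical: 0 = 72.8 + 41.15 t − ½(9.81) t² ⇒ 4.905 t² − 41.15 t − 72.8 = 0.
t = [41.15 + √(1693 + 1428)] / 9.810 = 9.889 s.
Horizontal: R = v_x · t = 19.19 × 9.889 = 190 m.

190 m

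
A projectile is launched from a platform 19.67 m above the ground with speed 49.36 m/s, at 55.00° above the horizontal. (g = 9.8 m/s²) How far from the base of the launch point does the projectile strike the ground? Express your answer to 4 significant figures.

246.7 m

Components: v_x = 49.36 cos 55.00° = 28.312 m/s, v_y = 49.36 sin 55.00° = 40.433 m/s.
Vertical: 0 = 19.67 + 40.433 t − ½(9.8) t² ⇒ 4.900 t² − 40.433 t − 19.67 = 0.
t = [40.433 + √(1634.8 + 385.53)] / 9.800 = 8.7124 s.
Horizontal: R = v_x · t = 28.312 × 8.7124 = 246.7 m.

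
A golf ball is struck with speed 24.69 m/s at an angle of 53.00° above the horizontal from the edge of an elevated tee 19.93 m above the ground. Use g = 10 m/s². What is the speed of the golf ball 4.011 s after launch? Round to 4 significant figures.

v_x = 24.69 cos 53.00° = 14.859 m/s (constant).
v_y(t) = 24.69 sin 53.00° − g t = 19.718 − 10 × 4.011 = -20.392 m/s.
Speed = √(v_x² + v_y²) = √(220.79 + 415.83) = 25.23 m/s.

25.23 m/s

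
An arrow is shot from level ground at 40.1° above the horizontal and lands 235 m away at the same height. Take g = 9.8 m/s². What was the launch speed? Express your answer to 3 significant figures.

48.3 m/s

On level ground, R = v₀² sin(2θ) / g, so v₀ = √(R g / sin 2θ).
sin(2 × 40.1°) = 0.9854.
v₀ = √(235 × 9.8 / 0.9854) = √2337 = 48.3 m/s.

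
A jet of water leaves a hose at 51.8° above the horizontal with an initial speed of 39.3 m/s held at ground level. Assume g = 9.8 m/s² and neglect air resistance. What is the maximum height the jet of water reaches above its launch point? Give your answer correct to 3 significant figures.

48.7 m

Vertical component of launch velocity: v_y = 39.3 sin 51.8° = 30.88 m/s.
At the highest point the vertical velocity is zero, so v_y² = 2 g h_max.
h_max = (30.88)² / (2 × 9.8) = 953.6 / 19.60 = 48.7 m.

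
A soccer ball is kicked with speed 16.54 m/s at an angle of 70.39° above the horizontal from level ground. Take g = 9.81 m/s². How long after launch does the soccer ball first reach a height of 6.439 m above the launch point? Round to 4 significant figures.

v_y0 = 16.54 sin 70.39° = 15.581 m/s.
Set y = v_y0 t − ½ g t² = 6.439: 4.905 t² − 15.581 t + 6.439 = 0.
t = [15.581 ± √(242.77 − 126.33)] / 9.81 = (15.581 ± 10.791) / 9.81, giving t = 0.4883 s or t = 2.688 s.
The soccer ball is on the way up at the first time, so t = 0.4883 s.

0.4883 s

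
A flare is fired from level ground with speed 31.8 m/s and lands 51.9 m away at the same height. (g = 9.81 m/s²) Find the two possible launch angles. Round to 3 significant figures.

Level-ground range: R = v₀² sin(2θ)/g ⇒ sin 2θ = R g / v₀² = 51.9×9.81/31.8² = 0.5035.
2θ = arcsin(0.5035) = 30.23° or 180° − 30.23° = 149.77°.
So θ = 15.1° or θ = 74.9°.

15.1° and 74.9°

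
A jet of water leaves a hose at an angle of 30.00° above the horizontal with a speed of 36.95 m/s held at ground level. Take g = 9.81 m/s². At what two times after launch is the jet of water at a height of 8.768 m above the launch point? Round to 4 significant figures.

0.5569 s and 3.210 s

v_y0 = 36.95 sin 30.00° = 18.475 m/s.
Set y = v_y0 t − ½ g t² = 8.768: 4.905 t² − 18.475 t + 8.768 = 0.
t = [18.475 ± √(341.33 − 172.03)] / 9.81 = (18.475 ± 13.012) / 9.81, giving t = 0.5569 s or t = 3.210 s.
So the jet of water is at 8.768 m at t = 0.5569 s (rising) and t = 3.210 s (falling).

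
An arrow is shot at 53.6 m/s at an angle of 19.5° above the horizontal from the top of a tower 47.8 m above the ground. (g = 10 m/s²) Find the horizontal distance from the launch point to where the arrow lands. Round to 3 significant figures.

Components: v_x = 53.6 cos 19.5° = 50.53 m/s, v_y = 53.6 sin 19.5° = 17.89 m/s.
Vertical: 0 = 47.8 + 17.89 t − ½(10) t² ⇒ 5.000 t² − 17.89 t − 47.8 = 0.
t = [17.89 + √(320.1 + 956.0)] / 10.00 = 5.361 s.
Horizontal: R = v_x · t = 50.53 × 5.361 = 271 m.

271 m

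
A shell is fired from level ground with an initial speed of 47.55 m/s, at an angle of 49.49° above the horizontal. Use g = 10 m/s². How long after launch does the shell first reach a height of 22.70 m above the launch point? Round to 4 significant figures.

v_y0 = 47.55 sin 49.49° = 36.152 m/s.
Set y = v_y0 t − ½ g t² = 22.70: 5.000 t² − 36.152 t + 22.70 = 0.
t = [36.152 ± √(1307.0 − 454.00)] / 10 = (36.152 ± 29.206) / 10, giving t = 0.6946 s or t = 6.536 s.
The shell is on the way up at the first time, so t = 0.6946 s.

0.6946 s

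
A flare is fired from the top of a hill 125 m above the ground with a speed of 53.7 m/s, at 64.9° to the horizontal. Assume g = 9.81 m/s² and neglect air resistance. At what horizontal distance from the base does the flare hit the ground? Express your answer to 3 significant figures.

Components: v_x = 53.7 cos 64.9° = 22.78 m/s, v_y = 53.7 sin 64.9° = 48.63 m/s.
Vertical: 0 = 125 + 48.63 t − ½(9.81) t² ⇒ 4.905 t² − 48.63 t − 125 = 0.
t = [48.63 + √(2365 + 2452)] / 9.810 = 12.03 s.
Horizontal: R = v_x · t = 22.78 × 12.03 = 274 m.

274 m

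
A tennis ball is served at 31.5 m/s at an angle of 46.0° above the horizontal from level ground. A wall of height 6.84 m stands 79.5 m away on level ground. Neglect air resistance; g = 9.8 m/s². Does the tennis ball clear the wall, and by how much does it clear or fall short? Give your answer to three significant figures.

Yes — it clears the wall by 10.8 m.

v_x = 31.5 cos 46.0° = 21.88 m/s; v_y0 = 31.5 sin 46.0° = 22.66 m/s.
Time to reach the wall: t = 79.5 / 21.88 = 3.633 s.
Height at that point: y = 22.66×3.633 − 4.900×3.633² = 17.65 m.
That is 17.65 − 6.84 = 10.8 m above the top of the wall, so the tennis ball clears it.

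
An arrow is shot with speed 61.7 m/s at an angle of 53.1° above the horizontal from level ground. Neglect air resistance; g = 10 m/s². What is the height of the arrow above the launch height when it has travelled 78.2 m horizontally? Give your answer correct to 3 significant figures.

81.9 m

v_x = 61.7 cos 53.1° = 37.05 m/s, v_y0 = 61.7 sin 53.1° = 49.34 m/s.
Time to reach x = 78.2 m: t = x / v_x = 78.2 / 37.05 = 2.111 s.
y = v_y0 t − ½ g t² = 49.34×2.111 − 5.000×2.111² = 81.9 m.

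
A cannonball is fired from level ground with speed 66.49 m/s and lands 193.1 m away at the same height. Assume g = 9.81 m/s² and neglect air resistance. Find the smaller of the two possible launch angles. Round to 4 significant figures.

Level-ground range: R = v₀² sin(2θ)/g ⇒ sin 2θ = R g / v₀² = 193.1×9.81/66.49² = 0.4285.
2θ = arcsin(0.4285) = 25.372° or 180° − 25.372° = 154.628°.
So θ = 12.69° or θ = 77.31°.

12.69°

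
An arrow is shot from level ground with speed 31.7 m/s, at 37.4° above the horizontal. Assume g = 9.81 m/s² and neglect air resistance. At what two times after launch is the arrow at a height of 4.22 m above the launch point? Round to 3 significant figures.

0.233 s and 3.69 s

v_y0 = 31.7 sin 37.4° = 19.25 m/s.
Set y = v_y0 t − ½ g t² = 4.22: 4.905 t² − 19.25 t + 4.22 = 0.
t = [19.25 ± √(370.6 − 82.80)] / 9.81 = (19.25 ± 16.96) / 9.81, giving t = 0.233 s or t = 3.69 s.
So the arrow is at 4.22 m at t = 0.233 s (rising) and t = 3.69 s (falling).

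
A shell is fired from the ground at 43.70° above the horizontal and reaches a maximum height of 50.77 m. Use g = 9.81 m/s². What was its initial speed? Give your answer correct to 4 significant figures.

45.68 m/s

At maximum height v_y = 0, so (v₀ sin θ)² = 2 g H.
v₀ sin 43.70° = √(2 × 9.81 × 50.77) = 31.561 m/s.
v₀ = 31.561 / sin 43.70° = 31.561 / 0.6909 = 45.68 m/s.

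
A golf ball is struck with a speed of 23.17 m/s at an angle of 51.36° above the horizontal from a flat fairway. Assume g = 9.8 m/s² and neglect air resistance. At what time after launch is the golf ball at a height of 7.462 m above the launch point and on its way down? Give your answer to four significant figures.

v_y0 = 23.17 sin 51.36° = 18.098 m/s.
Set y = v_y0 t − ½ g t² = 7.462: 4.900 t² − 18.098 t + 7.462 = 0.
t = [18.098 ± √(327.54 − 146.26)] / 9.8 = (18.098 ± 13.464) / 9.8, giving t = 0.4729 s or t = 3.221 s.
On the way down corresponds to the larger root: t = 3.221 s.

3.221 s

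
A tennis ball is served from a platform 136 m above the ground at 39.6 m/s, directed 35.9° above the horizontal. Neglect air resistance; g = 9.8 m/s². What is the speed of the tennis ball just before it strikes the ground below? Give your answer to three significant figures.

v_x = 39.6 cos 35.9° = 32.08 m/s is unchanged throughout.
For the vertical component, v_y² = v_y0² + 2 g h = (23.22)² + 2×9.8×136 = 3205, so |v_y| = 56.61 m/s.
Impact speed = √(v_x² + v_y²) = √(1029 + 3205) = 65.1 m/s.

65.1 m/s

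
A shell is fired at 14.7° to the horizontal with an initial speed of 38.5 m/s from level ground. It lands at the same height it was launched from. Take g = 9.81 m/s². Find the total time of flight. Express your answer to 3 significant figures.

Vertical component: v_y = 38.5 sin 14.7° = 9.770 m/s.
For a projectile landing at launch height, time of flight is t = 2 v_y / g = 2 × 9.770 / 9.81 = 1.99 s.

1.99 s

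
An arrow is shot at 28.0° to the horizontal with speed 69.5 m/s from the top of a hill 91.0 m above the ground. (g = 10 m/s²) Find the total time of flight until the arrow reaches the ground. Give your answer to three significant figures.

8.63 s

Vertical component: v_y = 69.5 sin 28.0° = 32.63 m/s.
Taking up as positive with launch at y = 91.0 m, landing at y = 0: 0 = 91.0 + 32.63 t − ½(10) t².
Solving 5.000 t² − 32.63 t − 91.0 = 0 gives t = [32.63 + √(32.63² + 4·5.000·91.0)] / 10.00 = 8.63 s.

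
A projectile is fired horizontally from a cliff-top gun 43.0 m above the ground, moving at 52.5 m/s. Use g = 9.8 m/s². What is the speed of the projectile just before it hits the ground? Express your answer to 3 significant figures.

Fall time: t = √(2 × 43.0 / 9.8) = 2.962 s.
At impact: v_x = 52.5 m/s (unchanged), v_y = g t = 9.8 × 2.962 = 29.03 m/s.
Speed = √(v_x² + v_y²) = √(2756 + 842.7) = 60.0 m/s.

60.0 m/s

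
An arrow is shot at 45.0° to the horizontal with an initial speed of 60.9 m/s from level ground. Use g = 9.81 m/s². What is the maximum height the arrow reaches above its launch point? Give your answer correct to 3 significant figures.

Vertical component of launch velocity: v_y = 60.9 sin 45.0° = 43.06 m/s.
At the highest point the vertical velocity is zero, so v_y² = 2 g h_max.
h_max = (43.06)² / (2 × 9.81) = 1854 / 19.62 = 94.5 m.

94.5 m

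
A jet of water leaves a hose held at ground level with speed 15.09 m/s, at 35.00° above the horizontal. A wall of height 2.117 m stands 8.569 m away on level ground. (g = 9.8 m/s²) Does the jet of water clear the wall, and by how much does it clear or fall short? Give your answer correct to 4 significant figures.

Yes — it clears the wall by 1.528 m.

v_x = 15.09 cos 35.00° = 12.361 m/s; v_y0 = 15.09 sin 35.00° = 8.6553 m/s.
Time to reach the wall: t = 8.569 / 12.361 = 0.69323 s.
Height at that point: y = 8.6553×0.69323 − 4.900×0.69323² = 3.6453 m.
That is 3.6453 − 2.117 = 1.528 m above the top of the wall, so the jet of water clears it.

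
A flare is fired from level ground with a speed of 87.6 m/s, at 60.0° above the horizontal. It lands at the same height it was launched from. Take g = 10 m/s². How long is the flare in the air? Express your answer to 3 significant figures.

15.2 s

Vertical component: v_y = 87.6 sin 60.0° = 75.86 m/s.
For a projectile landing at launch height, time of flight is t = 2 v_y / g = 2 × 75.86 / 10 = 15.2 s.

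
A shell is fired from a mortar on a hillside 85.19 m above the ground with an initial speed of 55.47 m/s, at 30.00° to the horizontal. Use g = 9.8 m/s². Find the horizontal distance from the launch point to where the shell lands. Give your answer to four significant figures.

378.0 m

Components: v_x = 55.47 cos 30.00° = 48.038 m/s, v_y = 55.47 sin 30.00° = 27.735 m/s.
Vertical: 0 = 85.19 + 27.735 t − ½(9.8) t² ⇒ 4.900 t² − 27.735 t − 85.19 = 0.
t = [27.735 + √(769.23 + 1669.7)] / 9.800 = 7.8694 s.
Horizontal: R = v_x · t = 48.038 × 7.8694 = 378.0 m.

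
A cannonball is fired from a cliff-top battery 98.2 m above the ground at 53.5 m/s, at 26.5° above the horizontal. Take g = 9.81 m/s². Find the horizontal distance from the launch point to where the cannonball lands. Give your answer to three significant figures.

360 m

Components: v_x = 53.5 cos 26.5° = 47.88 m/s, v_y = 53.5 sin 26.5° = 23.87 m/s.
Vertical: 0 = 98.2 + 23.87 t − ½(9.81) t² ⇒ 4.905 t² − 23.87 t − 98.2 = 0.
t = [23.87 + √(569.8 + 1927)] / 9.810 = 7.527 s.
Horizontal: R = v_x · t = 47.88 × 7.527 = 360 m.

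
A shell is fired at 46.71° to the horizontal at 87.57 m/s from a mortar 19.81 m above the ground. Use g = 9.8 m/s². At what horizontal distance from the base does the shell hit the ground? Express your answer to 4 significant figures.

799.3 m

Components: v_x = 87.57 cos 46.71° = 60.046 m/s, v_y = 87.57 sin 46.71° = 63.742 m/s.
Vertical: 0 = 19.81 + 63.742 t − ½(9.8) t² ⇒ 4.900 t² − 63.742 t − 19.81 = 0.
t = [63.742 + √(4063.0 + 388.28)] / 9.800 = 13.312 s.
Horizontal: R = v_x · t = 60.046 × 13.312 = 799.3 m.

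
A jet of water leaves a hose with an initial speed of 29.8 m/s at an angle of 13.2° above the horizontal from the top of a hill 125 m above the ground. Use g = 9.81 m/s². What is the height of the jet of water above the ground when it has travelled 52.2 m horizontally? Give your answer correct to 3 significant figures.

v_x = 29.8 cos 13.2° = 29.01 m/s, v_y0 = 29.8 sin 13.2° = 6.805 m/s.
Time to reach x = 52.2 m: t = x / v_x = 52.2 / 29.01 = 1.799 s.
y = 125 + v_y0 t − ½ g t² = 125 + 6.805×1.799 − 4.905×1.799² = 121 m.

121 m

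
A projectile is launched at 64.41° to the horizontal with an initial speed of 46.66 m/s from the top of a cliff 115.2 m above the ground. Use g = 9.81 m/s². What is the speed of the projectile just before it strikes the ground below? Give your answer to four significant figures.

66.61 m/s

v_x = 46.66 cos 64.41° = 20.154 m/s is unchanged throughout.
For the vertical component, v_y² = v_y0² + 2 g h = (42.083)² + 2×9.81×115.2 = 4031.2, so |v_y| = 63.492 m/s.
Impact speed = √(v_x² + v_y²) = √(406.18 + 4031.2) = 66.61 m/s.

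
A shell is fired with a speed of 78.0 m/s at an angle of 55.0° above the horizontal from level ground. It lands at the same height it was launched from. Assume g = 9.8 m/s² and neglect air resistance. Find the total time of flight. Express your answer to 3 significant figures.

Vertical component: v_y = 78.0 sin 55.0° = 63.89 m/s.
For a projectile landing at launch height, time of flight is t = 2 v_y / g = 2 × 63.89 / 9.8 = 13.0 s.

13.0 s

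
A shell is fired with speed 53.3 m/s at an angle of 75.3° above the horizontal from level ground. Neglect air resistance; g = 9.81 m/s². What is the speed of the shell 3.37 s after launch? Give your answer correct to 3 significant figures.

22.9 m/s

v_x = 53.3 cos 75.3° = 13.53 m/s (constant).
v_y(t) = 53.3 sin 75.3° − g t = 51.56 − 9.81 × 3.37 = 18.50 m/s.
Speed = √(v_x² + v_y²) = √(183.1 + 342.2) = 22.9 m/s.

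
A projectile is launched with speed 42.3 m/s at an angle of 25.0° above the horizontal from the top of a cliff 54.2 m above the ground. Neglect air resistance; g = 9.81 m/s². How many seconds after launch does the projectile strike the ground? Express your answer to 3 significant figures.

5.61 s

Vertical component: v_y = 42.3 sin 25.0° = 17.88 m/s.
Taking up as positive with launch at y = 54.2 m, landing at y = 0: 0 = 54.2 + 17.88 t − ½(9.81) t².
Solving 4.905 t² − 17.88 t − 54.2 = 0 gives t = [17.88 + √(17.88² + 4·4.905·54.2)] / 9.810 = 5.61 s.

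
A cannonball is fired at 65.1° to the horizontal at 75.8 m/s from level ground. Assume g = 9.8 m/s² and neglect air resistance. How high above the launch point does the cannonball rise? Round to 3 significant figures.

Vertical component of launch velocity: v_y = 75.8 sin 65.1° = 68.75 m/s.
At the highest point the vertical velocity is zero, so v_y² = 2 g h_max.
h_max = (68.75)² / (2 × 9.8) = 4727 / 19.60 = 241 m.

241 m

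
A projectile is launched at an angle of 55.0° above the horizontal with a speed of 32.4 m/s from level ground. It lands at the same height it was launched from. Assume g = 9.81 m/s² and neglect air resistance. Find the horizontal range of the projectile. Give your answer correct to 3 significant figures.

101 m

For level ground, R = v₀² sin(2θ) / g.
sin(2 × 55.0°) = sin 110.0° = 0.9397.
R = (32.4)² × 0.9397 / 9.81 = 101 m.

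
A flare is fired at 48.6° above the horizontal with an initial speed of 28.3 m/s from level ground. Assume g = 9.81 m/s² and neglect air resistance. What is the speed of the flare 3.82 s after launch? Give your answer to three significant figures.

24.8 m/s

v_x = 28.3 cos 48.6° = 18.72 m/s (constant).
v_y(t) = 28.3 sin 48.6° − g t = 21.23 − 9.81 × 3.82 = -16.24 m/s.
Speed = √(v_x² + v_y²) = √(350.4 + 263.7) = 24.8 m/s.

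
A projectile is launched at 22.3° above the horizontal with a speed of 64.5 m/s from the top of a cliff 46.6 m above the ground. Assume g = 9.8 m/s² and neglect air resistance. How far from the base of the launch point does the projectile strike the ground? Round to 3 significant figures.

Components: v_x = 64.5 cos 22.3° = 59.68 m/s, v_y = 64.5 sin 22.3° = 24.47 m/s.
Vertical: 0 = 46.6 + 24.47 t − ½(9.8) t² ⇒ 4.900 t² − 24.47 t − 46.6 = 0.
t = [24.47 + √(598.8 + 913.4)] / 9.800 = 6.465 s.
Horizontal: R = v_x · t = 59.68 × 6.465 = 386 m.

386 m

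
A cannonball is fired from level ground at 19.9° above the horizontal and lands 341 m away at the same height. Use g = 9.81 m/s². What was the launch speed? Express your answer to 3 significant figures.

72.3 m/s

On level ground, R = v₀² sin(2θ) / g, so v₀ = √(R g / sin 2θ).
sin(2 × 19.9°) = 0.6401.
v₀ = √(341 × 9.81 / 0.6401) = √5226 = 72.3 m/s.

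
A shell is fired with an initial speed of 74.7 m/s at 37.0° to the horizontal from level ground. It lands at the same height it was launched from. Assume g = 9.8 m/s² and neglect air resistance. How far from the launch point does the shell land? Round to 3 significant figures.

For level ground, R = v₀² sin(2θ) / g.
sin(2 × 37.0°) = sin 74.00° = 0.9613.
R = (74.7)² × 0.9613 / 9.8 = 547 m.

547 m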